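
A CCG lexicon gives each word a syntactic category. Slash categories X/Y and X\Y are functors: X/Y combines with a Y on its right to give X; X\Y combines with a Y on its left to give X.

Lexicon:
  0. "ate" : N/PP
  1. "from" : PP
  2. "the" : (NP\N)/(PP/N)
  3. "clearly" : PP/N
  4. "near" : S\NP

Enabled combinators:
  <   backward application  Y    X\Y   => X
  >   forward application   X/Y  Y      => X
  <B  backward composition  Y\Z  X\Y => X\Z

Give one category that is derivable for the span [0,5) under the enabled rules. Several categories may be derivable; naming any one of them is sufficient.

[0,5] S   <
  [0,2] N   >
    [0,1] "ate" : N/PP
    [1,2] "from" : PP
  [2,5] S\N   <B
    [2,4] NP\N   >
      [2,3] "the" : (NP\N)/(PP/N)
      [3,4] "clearly" : PP/N
    [4,5] "near" : S\NP

S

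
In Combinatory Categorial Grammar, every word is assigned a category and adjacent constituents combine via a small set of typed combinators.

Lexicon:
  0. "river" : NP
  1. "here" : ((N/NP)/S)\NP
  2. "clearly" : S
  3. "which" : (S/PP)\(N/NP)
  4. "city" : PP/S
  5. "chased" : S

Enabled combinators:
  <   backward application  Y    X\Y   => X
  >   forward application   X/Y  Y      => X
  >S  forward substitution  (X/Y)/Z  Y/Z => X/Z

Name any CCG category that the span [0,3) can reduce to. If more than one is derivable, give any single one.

N/NP

[0,6] S   >
  [0,4] S/PP   <
    [0,3] N/NP   >
      [0,2] (N/NP)/S   <
        [0,1] "river" : NP
        [1,2] "here" : ((N/NP)/S)\NP
      [2,3] "clearly" : S
    [3,4] "which" : (S/PP)\(N/NP)
  [4,6] PP   >
    [4,5] "city" : PP/S
    [5,6] "chased" : S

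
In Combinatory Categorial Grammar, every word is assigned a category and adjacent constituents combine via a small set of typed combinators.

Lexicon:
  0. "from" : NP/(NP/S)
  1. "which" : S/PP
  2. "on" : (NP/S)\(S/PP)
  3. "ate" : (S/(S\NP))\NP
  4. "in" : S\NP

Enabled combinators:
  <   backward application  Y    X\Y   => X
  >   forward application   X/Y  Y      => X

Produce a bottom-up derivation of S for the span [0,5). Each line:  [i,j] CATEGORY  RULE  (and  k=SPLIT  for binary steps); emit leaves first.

[0,5] S   >
  [0,4] S/(S\NP)   <
    [0,3] NP   >
      [0,1] "from" : NP/(NP/S)
      [1,3] NP/S   <
        [1,2] "which" : S/PP
        [2,3] "on" : (NP/S)\(S/PP)
    [3,4] "ate" : (S/(S\NP))\NP
  [4,5] "in" : S\NP

[0,1] NP/(NP/S)  lex  "from"
[1,2] S/PP  lex  "which"
[2,3] (NP/S)\(S/PP)  lex  "on"
[1,3] NP/S  <  k=2
[0,3] NP  >  k=1
[3,4] (S/(S\NP))\NP  lex  "ate"
[0,4] S/(S\NP)  <  k=3
[4,5] S\NP  lex  "in"
[0,5] S  >  k=4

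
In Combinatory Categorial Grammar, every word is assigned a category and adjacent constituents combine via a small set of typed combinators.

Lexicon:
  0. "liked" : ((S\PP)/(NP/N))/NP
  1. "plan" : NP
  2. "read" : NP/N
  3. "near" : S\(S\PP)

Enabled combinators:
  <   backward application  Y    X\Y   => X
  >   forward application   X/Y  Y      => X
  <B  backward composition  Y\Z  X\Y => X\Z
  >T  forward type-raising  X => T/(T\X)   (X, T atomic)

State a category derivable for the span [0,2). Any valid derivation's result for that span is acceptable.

[0,4] S   <
  [0,3] S\PP   >
    [0,2] (S\PP)/(NP/N)   >
      [0,1] "liked" : ((S\PP)/(NP/N))/NP
      [1,2] "plan" : NP
    [2,3] "read" : NP/N
  [3,4] "near" : S\(S\PP)

(S\PP)/(NP/N)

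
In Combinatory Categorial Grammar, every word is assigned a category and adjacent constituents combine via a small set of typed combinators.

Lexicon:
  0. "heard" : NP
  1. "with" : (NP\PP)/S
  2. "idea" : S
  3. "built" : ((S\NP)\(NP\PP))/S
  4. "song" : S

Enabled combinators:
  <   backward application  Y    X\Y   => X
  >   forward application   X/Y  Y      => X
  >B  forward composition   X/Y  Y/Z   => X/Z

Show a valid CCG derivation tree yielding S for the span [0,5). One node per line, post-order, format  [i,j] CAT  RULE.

[0,1] NP  lex  "heard"
[1,2] (NP\PP)/S  lex  "with"
[2,3] S  lex  "idea"
[1,3] NP\PP  >  k=2
[3,4] ((S\NP)\(NP\PP))/S  lex  "built"
[4,5] S  lex  "song"
[3,5] (S\NP)\(NP\PP)  >  k=4
[1,5] S\NP  <  k=3
[0,5] S  <  k=1

[0,5] S   <
  [0,1] "heard" : NP
  [1,5] S\NP   <
    [1,3] NP\PP   >
      [1,2] "with" : (NP\PP)/S
      [2,3] "idea" : S
    [3,5] (S\NP)\(NP\PP)   >
      [3,4] "built" : ((S\NP)\(NP\PP))/S
      [4,5] "song" : S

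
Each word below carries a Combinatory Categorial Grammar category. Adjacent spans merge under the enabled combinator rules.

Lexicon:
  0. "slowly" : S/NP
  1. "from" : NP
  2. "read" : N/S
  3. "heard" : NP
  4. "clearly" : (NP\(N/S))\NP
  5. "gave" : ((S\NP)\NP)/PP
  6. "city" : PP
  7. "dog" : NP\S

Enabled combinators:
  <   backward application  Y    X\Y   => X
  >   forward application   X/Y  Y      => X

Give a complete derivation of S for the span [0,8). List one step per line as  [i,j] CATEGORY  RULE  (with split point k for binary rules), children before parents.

[0,1] S/NP  lex  "slowly"
[1,2] NP  lex  "from"
[2,3] N/S  lex  "read"
[3,4] NP  lex  "heard"
[4,5] (NP\(N/S))\NP  lex  "clearly"
[3,5] NP\(N/S)  <  k=4
[2,5] NP  <  k=3
[5,6] ((S\NP)\NP)/PP  lex  "gave"
[6,7] PP  lex  "city"
[5,7] (S\NP)\NP  >  k=6
[2,7] S\NP  <  k=5
[1,7] S  <  k=2
[7,8] NP\S  lex  "dog"
[1,8] NP  <  k=7
[0,8] S  >  k=1

[0,8] S   >
  [0,1] "slowly" : S/NP
  [1,8] NP   <
    [1,7] S   <
      [1,2] "from" : NP
      [2,7] S\NP   <
        [2,5] NP   <
          [2,3] "read" : N/S
          [3,5] NP\(N/S)   <
            [3,4] "heard" : NP
            [4,5] "clearly" : (NP\(N/S))\NP
        [5,7] (S\NP)\NP   >
          [5,6] "gave" : ((S\NP)\NP)/PP
          [6,7] "city" : PP
    [7,8] "dog" : NP\S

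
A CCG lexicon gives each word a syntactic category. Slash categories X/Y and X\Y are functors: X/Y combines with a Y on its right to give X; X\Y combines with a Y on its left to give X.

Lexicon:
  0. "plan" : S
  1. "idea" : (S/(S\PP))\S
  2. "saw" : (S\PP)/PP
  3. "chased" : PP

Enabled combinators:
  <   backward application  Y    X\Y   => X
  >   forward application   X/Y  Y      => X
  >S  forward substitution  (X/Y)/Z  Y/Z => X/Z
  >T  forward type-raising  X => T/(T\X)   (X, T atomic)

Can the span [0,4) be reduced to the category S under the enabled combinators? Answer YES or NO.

YES

[0,4] S   >
  [0,2] S/(S\PP)   <
    [0,1] "plan" : S
    [1,2] "idea" : (S/(S\PP))\S
  [2,4] S\PP   >
    [2,3] "saw" : (S\PP)/PP
    [3,4] "chased" : PP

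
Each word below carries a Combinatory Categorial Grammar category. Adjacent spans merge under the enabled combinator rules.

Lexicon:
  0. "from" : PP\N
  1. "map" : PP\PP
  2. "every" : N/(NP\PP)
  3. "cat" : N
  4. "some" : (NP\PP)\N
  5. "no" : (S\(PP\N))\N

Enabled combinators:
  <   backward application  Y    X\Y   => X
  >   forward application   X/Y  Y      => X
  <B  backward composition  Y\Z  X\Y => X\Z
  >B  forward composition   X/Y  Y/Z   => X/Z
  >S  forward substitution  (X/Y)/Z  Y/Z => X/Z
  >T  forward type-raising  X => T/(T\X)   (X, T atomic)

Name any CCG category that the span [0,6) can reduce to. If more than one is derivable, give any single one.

S

[0,6] S   <
  [0,2] PP\N   <B
    [0,1] "from" : PP\N
    [1,2] "map" : PP\PP
  [2,6] S\(PP\N)   <
    [2,5] N   >
      [2,3] "every" : N/(NP\PP)
      [3,5] NP\PP   <
        [3,4] "cat" : N
        [4,5] "some" : (NP\PP)\N
    [5,6] "no" : (S\(PP\N))\N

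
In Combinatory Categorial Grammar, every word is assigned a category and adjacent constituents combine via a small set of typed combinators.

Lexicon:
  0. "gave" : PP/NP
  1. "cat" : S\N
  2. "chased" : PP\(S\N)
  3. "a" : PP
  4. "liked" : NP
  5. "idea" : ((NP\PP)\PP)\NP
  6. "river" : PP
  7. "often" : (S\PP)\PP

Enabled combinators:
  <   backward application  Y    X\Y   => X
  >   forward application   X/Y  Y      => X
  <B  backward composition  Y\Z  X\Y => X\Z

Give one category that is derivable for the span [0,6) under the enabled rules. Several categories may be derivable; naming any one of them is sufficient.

[0,8] S   <
  [0,6] PP   >
    [0,1] "gave" : PP/NP
    [1,6] NP   <
      [1,3] PP   <
        [1,2] "cat" : S\N
        [2,3] "chased" : PP\(S\N)
      [3,6] NP\PP   <
        [3,4] "a" : PP
        [4,6] (NP\PP)\PP   <
          [4,5] "liked" : NP
          [5,6] "idea" : ((NP\PP)\PP)\NP
  [6,8] S\PP   <
    [6,7] "river" : PP
    [7,8] "often" : (S\PP)\PP

PP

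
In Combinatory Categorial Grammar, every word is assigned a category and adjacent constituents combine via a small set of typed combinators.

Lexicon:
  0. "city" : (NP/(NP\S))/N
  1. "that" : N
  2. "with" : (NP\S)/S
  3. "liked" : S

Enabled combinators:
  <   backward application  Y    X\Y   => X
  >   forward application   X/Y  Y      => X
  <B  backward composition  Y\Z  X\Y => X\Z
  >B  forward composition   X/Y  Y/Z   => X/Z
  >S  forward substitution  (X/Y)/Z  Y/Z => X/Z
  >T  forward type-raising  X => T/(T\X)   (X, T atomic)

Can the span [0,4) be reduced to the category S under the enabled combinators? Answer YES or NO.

NO

(NP/(NP\S))/N N (NP\S)/S S
CKY chart[0,4] = {N/(N\NP), NP, NP/(NP\NP), NP/(S\S), PP/(PP\NP), S/(S\NP)}; S ∉ chart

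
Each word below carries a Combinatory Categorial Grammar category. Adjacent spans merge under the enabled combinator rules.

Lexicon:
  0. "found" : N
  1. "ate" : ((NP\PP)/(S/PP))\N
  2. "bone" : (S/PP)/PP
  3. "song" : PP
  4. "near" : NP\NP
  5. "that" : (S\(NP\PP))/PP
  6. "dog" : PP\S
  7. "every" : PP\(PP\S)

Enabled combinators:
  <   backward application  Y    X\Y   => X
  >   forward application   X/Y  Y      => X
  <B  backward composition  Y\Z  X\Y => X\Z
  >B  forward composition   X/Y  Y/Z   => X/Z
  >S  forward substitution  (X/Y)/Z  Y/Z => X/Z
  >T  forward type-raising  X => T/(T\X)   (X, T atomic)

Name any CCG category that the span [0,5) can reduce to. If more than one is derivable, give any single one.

[0,8] S   <
  [0,5] NP\PP   <B
    [0,4] NP\PP   >
      [0,2] (NP\PP)/(S/PP)   <
        [0,1] "found" : N
        [1,2] "ate" : ((NP\PP)/(S/PP))\N
      [2,4] S/PP   >
        [2,3] "bone" : (S/PP)/PP
        [3,4] "song" : PP
    [4,5] "near" : NP\NP
  [5,8] S\(NP\PP)   >
    [5,6] "that" : (S\(NP\PP))/PP
    [6,8] PP   <
      [6,7] "dog" : PP\S
      [7,8] "every" : PP\(PP\S)

NP\PP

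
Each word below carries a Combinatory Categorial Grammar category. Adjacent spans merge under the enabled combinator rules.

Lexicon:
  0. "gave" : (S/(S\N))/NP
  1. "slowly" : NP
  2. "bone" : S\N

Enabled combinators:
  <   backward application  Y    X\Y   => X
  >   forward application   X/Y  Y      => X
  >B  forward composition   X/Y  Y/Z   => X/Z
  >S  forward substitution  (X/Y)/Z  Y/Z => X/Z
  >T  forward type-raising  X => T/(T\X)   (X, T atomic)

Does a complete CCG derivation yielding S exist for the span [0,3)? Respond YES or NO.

[0,3] S   >
  [0,2] S/(S\N)   >
    [0,1] "gave" : (S/(S\N))/NP
    [1,2] "slowly" : NP
  [2,3] "bone" : S\N

YES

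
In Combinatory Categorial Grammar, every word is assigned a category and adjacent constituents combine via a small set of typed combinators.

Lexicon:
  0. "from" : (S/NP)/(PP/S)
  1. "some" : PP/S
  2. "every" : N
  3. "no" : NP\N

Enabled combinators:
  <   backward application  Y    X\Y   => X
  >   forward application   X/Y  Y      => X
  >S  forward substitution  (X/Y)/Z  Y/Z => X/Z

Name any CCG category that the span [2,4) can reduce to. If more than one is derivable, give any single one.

[0,4] S   >
  [0,2] S/NP   >
    [0,1] "from" : (S/NP)/(PP/S)
    [1,2] "some" : PP/S
  [2,4] NP   <
    [2,3] "every" : N
    [3,4] "no" : NP\N

NP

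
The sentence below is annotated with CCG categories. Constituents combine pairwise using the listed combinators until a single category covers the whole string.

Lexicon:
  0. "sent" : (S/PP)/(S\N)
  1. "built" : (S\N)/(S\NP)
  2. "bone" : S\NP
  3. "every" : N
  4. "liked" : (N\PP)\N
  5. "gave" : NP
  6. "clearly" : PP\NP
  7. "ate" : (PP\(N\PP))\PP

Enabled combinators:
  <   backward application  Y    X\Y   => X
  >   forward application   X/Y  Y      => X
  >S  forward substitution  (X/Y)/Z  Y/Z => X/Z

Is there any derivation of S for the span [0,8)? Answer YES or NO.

YES

[0,8] S   >
  [0,3] S/PP   >
    [0,1] "sent" : (S/PP)/(S\N)
    [1,3] S\N   >
      [1,2] "built" : (S\N)/(S\NP)
      [2,3] "bone" : S\NP
  [3,8] PP   <
    [3,5] N\PP   <
      [3,4] "every" : N
      [4,5] "liked" : (N\PP)\N
    [5,8] PP\(N\PP)   <
      [5,7] PP   <
        [5,6] "gave" : NP
        [6,7] "clearly" : PP\NP
      [7,8] "ate" : (PP\(N\PP))\PP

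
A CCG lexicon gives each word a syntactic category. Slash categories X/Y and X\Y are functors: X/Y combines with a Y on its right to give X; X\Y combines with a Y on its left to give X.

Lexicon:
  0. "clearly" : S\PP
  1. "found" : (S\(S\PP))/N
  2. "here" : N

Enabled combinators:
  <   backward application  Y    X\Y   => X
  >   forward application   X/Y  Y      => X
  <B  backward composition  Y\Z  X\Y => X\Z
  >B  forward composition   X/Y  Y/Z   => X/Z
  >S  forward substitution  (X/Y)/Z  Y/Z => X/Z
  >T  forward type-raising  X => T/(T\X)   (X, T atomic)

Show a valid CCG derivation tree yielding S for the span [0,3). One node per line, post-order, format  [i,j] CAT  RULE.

[0,3] S   <
  [0,1] "clearly" : S\PP
  [1,3] S\(S\PP)   >
    [1,2] "found" : (S\(S\PP))/N
    [2,3] "here" : N

[0,1] S\PP  lex  "clearly"
[1,2] (S\(S\PP))/N  lex  "found"
[2,3] N  lex  "here"
[1,3] S\(S\PP)  >  k=2
[0,3] S  <  k=1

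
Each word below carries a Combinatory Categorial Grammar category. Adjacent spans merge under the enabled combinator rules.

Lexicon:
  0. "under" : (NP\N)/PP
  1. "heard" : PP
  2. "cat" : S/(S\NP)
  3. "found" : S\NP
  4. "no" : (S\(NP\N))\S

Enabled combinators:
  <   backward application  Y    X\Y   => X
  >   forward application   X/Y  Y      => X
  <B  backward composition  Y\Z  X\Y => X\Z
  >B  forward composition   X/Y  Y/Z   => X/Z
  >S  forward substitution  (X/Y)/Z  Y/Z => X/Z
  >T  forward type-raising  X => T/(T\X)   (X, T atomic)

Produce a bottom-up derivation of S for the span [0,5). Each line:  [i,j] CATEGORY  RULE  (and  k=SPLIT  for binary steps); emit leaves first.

[0,5] S   <
  [0,2] NP\N   >
    [0,1] "under" : (NP\N)/PP
    [1,2] "heard" : PP
  [2,5] S\(NP\N)   <
    [2,4] S   >
      [2,3] "cat" : S/(S\NP)
      [3,4] "found" : S\NP
    [4,5] "no" : (S\(NP\N))\S

[0,1] (NP\N)/PP  lex  "under"
[1,2] PP  lex  "heard"
[0,2] NP\N  >  k=1
[2,3] S/(S\NP)  lex  "cat"
[3,4] S\NP  lex  "found"
[2,4] S  >  k=3
[4,5] (S\(NP\N))\S  lex  "no"
[2,5] S\(NP\N)  <  k=4
[0,5] S  <  k=2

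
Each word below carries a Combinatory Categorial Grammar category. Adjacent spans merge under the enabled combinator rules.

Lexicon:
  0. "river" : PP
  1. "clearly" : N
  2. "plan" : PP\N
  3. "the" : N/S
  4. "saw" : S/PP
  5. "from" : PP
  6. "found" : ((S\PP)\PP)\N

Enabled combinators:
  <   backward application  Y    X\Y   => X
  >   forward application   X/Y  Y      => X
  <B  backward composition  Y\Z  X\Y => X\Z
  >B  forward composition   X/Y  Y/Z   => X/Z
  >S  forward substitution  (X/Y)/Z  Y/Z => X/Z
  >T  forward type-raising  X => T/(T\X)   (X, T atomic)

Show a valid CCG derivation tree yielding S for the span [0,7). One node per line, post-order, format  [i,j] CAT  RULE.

[0,1] PP  lex  "river"
[1,2] N  lex  "clearly"
[1,2] PP/(PP\N)  >T
[2,3] PP\N  lex  "plan"
[1,3] PP  >  k=2
[3,4] N/S  lex  "the"
[4,5] S/PP  lex  "saw"
[5,6] PP  lex  "from"
[4,6] S  >  k=5
[3,6] N  >  k=4
[6,7] ((S\PP)\PP)\N  lex  "found"
[3,7] (S\PP)\PP  <  k=6
[1,7] S\PP  <  k=3
[0,7] S  <  k=1

[0,7] S   <
  [0,1] "river" : PP
  [1,7] S\PP   <
    [1,3] PP   >
      [1,2] PP/(PP\N)   >T
        [1,2] "clearly" : N
      [2,3] "plan" : PP\N
    [3,7] (S\PP)\PP   <
      [3,6] N   >
        [3,4] "the" : N/S
        [4,6] S   >
          [4,5] "saw" : S/PP
          [5,6] "from" : PP
      [6,7] "found" : ((S\PP)\PP)\N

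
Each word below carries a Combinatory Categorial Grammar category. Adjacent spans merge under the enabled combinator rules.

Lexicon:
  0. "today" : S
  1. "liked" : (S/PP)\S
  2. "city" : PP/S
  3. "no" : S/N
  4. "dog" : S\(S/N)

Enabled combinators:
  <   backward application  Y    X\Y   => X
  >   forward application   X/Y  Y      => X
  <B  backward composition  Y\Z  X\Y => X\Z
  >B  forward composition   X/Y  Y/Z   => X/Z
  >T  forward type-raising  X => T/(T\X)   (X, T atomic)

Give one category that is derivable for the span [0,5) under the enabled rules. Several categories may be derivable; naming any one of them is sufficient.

S

[0,5] S   >
  [0,2] S/PP   <
    [0,1] "today" : S
    [1,2] "liked" : (S/PP)\S
  [2,5] PP   >
    [2,3] "city" : PP/S
    [3,5] S   <
      [3,4] "no" : S/N
      [4,5] "dog" : S\(S/N)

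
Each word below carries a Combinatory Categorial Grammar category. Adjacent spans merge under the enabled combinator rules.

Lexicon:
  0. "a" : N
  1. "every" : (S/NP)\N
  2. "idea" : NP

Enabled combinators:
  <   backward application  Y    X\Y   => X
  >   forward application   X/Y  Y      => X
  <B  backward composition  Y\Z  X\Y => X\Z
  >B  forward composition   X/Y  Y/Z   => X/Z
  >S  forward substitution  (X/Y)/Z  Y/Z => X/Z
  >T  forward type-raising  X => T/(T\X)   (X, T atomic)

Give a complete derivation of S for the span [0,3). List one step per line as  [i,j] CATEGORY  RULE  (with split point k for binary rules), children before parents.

[0,1] N  lex  "a"
[1,2] (S/NP)\N  lex  "every"
[0,2] S/NP  <  k=1
[2,3] NP  lex  "idea"
[0,3] S  >  k=2

[0,3] S   >
  [0,2] S/NP   <
    [0,1] "a" : N
    [1,2] "every" : (S/NP)\N
  [2,3] "idea" : NP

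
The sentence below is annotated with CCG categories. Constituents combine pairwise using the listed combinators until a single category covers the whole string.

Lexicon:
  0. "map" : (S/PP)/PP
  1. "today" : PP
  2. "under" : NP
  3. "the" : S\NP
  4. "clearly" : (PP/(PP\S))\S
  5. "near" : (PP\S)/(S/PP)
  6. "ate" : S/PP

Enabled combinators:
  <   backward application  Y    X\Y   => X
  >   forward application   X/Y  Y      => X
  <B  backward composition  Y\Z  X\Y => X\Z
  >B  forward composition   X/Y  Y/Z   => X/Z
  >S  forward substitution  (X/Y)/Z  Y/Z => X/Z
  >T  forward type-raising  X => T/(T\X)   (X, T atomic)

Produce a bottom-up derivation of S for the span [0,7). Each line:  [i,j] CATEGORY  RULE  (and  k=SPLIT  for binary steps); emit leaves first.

[0,7] S   >
  [0,2] S/PP   >
    [0,1] "map" : (S/PP)/PP
    [1,2] "today" : PP
  [2,7] PP   >
    [2,5] PP/(PP\S)   <
      [2,4] S   <
        [2,3] "under" : NP
        [3,4] "the" : S\NP
      [4,5] "clearly" : (PP/(PP\S))\S
    [5,7] PP\S   >
      [5,6] "near" : (PP\S)/(S/PP)
      [6,7] "ate" : S/PP

[0,1] (S/PP)/PP  lex  "map"
[1,2] PP  lex  "today"
[0,2] S/PP  >  k=1
[2,3] NP  lex  "under"
[3,4] S\NP  lex  "the"
[2,4] S  <  k=3
[4,5] (PP/(PP\S))\S  lex  "clearly"
[2,5] PP/(PP\S)  <  k=4
[5,6] (PP\S)/(S/PP)  lex  "near"
[6,7] S/PP  lex  "ate"
[5,7] PP\S  >  k=6
[2,7] PP  >  k=5
[0,7] S  >  k=2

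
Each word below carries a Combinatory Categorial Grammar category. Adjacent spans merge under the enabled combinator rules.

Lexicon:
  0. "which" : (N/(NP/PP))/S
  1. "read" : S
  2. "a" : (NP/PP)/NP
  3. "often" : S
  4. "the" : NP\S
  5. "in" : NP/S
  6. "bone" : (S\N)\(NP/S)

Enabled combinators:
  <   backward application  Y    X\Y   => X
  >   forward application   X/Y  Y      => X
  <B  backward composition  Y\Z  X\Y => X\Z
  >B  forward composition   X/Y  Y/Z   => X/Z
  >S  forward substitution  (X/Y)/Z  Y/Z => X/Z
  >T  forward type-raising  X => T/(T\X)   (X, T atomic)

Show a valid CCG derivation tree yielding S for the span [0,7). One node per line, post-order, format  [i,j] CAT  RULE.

[0,7] S   <
  [0,5] N   >
    [0,3] N/NP   >B
      [0,2] N/(NP/PP)   >
        [0,1] "which" : (N/(NP/PP))/S
        [1,2] "read" : S
      [2,3] "a" : (NP/PP)/NP
    [3,5] NP   <
      [3,4] "often" : S
      [4,5] "the" : NP\S
  [5,7] S\N   <
    [5,6] "in" : NP/S
    [6,7] "bone" : (S\N)\(NP/S)

[0,1] (N/(NP/PP))/S  lex  "which"
[1,2] S  lex  "read"
[0,2] N/(NP/PP)  >  k=1
[2,3] (NP/PP)/NP  lex  "a"
[0,3] N/NP  >B  k=2
[3,4] S  lex  "often"
[4,5] NP\S  lex  "the"
[3,5] NP  <  k=4
[0,5] N  >  k=3
[5,6] NP/S  lex  "in"
[6,7] (S\N)\(NP/S)  lex  "bone"
[5,7] S\N  <  k=6
[0,7] S  <  k=5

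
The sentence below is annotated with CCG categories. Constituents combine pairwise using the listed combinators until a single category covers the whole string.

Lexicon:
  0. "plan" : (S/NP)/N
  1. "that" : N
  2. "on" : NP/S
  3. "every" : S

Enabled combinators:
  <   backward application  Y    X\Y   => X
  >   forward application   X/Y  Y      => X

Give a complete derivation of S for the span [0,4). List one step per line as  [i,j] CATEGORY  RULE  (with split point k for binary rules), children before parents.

[0,1] (S/NP)/N  lex  "plan"
[1,2] N  lex  "that"
[0,2] S/NP  >  k=1
[2,3] NP/S  lex  "on"
[3,4] S  lex  "every"
[2,4] NP  >  k=3
[0,4] S  >  k=2

[0,4] S   >
  [0,2] S/NP   >
    [0,1] "plan" : (S/NP)/N
    [1,2] "that" : N
  [2,4] NP   >
    [2,3] "on" : NP/S
    [3,4] "every" : S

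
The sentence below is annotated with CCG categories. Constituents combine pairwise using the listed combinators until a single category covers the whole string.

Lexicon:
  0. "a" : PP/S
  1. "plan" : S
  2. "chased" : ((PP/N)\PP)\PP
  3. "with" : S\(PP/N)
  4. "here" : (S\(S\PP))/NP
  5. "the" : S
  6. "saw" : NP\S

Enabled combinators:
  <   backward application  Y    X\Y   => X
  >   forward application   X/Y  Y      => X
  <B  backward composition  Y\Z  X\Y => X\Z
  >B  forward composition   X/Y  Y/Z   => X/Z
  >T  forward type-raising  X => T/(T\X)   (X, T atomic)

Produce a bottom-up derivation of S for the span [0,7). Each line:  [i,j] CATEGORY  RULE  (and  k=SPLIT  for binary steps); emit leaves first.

[0,7] S   <
  [0,4] S\PP   <B
    [0,3] (PP/N)\PP   <
      [0,2] PP   >
        [0,1] "a" : PP/S
        [1,2] "plan" : S
      [2,3] "chased" : ((PP/N)\PP)\PP
    [3,4] "with" : S\(PP/N)
  [4,7] S\(S\PP)   >
    [4,5] "here" : (S\(S\PP))/NP
    [5,7] NP   <
      [5,6] "the" : S
      [6,7] "saw" : NP\S

[0,1] PP/S  lex  "a"
[1,2] S  lex  "plan"
[0,2] PP  >  k=1
[2,3] ((PP/N)\PP)\PP  lex  "chased"
[0,3] (PP/N)\PP  <  k=2
[3,4] S\(PP/N)  lex  "with"
[0,4] S\PP  <B  k=3
[4,5] (S\(S\PP))/NP  lex  "here"
[5,6] S  lex  "the"
[6,7] NP\S  lex  "saw"
[5,7] NP  <  k=6
[4,7] S\(S\PP)  >  k=5
[0,7] S  <  k=4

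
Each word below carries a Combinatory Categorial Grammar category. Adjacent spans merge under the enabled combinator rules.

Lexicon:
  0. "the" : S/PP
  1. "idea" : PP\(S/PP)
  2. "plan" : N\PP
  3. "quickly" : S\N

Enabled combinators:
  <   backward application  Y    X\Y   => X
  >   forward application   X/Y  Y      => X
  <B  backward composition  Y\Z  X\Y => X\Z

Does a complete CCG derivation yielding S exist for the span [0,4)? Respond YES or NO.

[0,4] S   <
  [0,2] PP   <
    [0,1] "the" : S/PP
    [1,2] "idea" : PP\(S/PP)
  [2,4] S\PP   <B
    [2,3] "plan" : N\PP
    [3,4] "quickly" : S\N

YES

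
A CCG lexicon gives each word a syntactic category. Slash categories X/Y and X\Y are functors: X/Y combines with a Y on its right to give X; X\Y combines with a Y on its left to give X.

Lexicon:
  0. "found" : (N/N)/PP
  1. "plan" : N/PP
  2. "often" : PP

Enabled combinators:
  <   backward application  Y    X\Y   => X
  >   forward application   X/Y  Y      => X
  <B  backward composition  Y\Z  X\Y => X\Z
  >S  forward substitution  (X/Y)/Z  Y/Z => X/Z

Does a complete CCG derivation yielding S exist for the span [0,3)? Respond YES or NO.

NO

(N/N)/PP N/PP PP
CKY chart[0,3] = {N}; S ∉ chart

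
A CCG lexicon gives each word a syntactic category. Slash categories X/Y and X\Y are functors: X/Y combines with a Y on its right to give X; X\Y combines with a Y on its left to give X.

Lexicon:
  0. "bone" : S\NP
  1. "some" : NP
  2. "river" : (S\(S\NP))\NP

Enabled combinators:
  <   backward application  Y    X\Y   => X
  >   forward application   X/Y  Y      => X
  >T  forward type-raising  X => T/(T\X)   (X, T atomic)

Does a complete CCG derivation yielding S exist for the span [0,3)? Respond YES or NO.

YES

[0,3] S   <
  [0,1] "bone" : S\NP
  [1,3] S\(S\NP)   <
    [1,2] "some" : NP
    [2,3] "river" : (S\(S\NP))\NP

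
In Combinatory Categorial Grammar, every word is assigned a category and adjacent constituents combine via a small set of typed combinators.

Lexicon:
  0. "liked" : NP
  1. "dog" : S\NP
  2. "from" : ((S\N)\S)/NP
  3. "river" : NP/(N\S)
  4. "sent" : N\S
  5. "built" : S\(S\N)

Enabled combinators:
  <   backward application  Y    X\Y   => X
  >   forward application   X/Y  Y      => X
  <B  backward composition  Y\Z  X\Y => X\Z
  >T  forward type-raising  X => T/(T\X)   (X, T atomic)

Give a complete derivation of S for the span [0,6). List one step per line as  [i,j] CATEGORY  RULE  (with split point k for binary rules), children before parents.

[0,6] S   <
  [0,5] S\N   <
    [0,2] S   <
      [0,1] "liked" : NP
      [1,2] "dog" : S\NP
    [2,5] (S\N)\S   >
      [2,3] "from" : ((S\N)\S)/NP
      [3,5] NP   >
        [3,4] "river" : NP/(N\S)
        [4,5] "sent" : N\S
  [5,6] "built" : S\(S\N)

[0,1] NP  lex  "liked"
[1,2] S\NP  lex  "dog"
[0,2] S  <  k=1
[2,3] ((S\N)\S)/NP  lex  "from"
[3,4] NP/(N\S)  lex  "river"
[4,5] N\S  lex  "sent"
[3,5] NP  >  k=4
[2,5] (S\N)\S  >  k=3
[0,5] S\N  <  k=2
[5,6] S\(S\N)  lex  "built"
[0,6] S  <  k=5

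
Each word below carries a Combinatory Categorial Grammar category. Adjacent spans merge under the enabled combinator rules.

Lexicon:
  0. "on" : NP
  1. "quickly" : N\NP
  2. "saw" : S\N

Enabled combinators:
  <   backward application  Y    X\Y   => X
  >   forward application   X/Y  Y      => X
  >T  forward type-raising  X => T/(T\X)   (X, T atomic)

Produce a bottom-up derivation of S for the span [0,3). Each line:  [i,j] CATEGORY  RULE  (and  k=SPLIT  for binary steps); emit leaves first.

[0,1] NP  lex  "on"
[0,1] N/(N\NP)  >T
[1,2] N\NP  lex  "quickly"
[0,2] N  >  k=1
[2,3] S\N  lex  "saw"
[0,3] S  <  k=2

[0,3] S   <
  [0,2] N   >
    [0,1] N/(N\NP)   >T
      [0,1] "on" : NP
    [1,2] "quickly" : N\NP
  [2,3] "saw" : S\N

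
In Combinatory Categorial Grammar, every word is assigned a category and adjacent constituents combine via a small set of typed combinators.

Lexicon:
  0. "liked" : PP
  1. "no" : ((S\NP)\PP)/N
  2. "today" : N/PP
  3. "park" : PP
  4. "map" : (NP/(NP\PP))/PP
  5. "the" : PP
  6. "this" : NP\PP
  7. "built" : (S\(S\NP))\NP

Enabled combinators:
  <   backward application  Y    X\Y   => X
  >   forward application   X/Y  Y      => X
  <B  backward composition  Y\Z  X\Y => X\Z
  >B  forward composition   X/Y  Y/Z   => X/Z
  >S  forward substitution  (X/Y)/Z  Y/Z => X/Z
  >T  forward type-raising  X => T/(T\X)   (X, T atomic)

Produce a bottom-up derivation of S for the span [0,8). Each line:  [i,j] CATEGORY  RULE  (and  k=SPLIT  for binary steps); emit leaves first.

[0,8] S   <
  [0,4] S\NP   <
    [0,1] "liked" : PP
    [1,4] (S\NP)\PP   >
      [1,2] "no" : ((S\NP)\PP)/N
      [2,4] N   >
        [2,3] "today" : N/PP
        [3,4] "park" : PP
  [4,8] S\(S\NP)   <
    [4,7] NP   >
      [4,6] NP/(NP\PP)   >
        [4,5] "map" : (NP/(NP\PP))/PP
        [5,6] "the" : PP
      [6,7] "this" : NP\PP
    [7,8] "built" : (S\(S\NP))\NP

[0,1] PP  lex  "liked"
[1,2] ((S\NP)\PP)/N  lex  "no"
[2,3] N/PP  lex  "today"
[3,4] PP  lex  "park"
[2,4] N  >  k=3
[1,4] (S\NP)\PP  >  k=2
[0,4] S\NP  <  k=1
[4,5] (NP/(NP\PP))/PP  lex  "map"
[5,6] PP  lex  "the"
[4,6] NP/(NP\PP)  >  k=5
[6,7] NP\PP  lex  "this"
[4,7] NP  >  k=6
[7,8] (S\(S\NP))\NP  lex  "built"
[4,8] S\(S\NP)  <  k=7
[0,8] S  <  k=4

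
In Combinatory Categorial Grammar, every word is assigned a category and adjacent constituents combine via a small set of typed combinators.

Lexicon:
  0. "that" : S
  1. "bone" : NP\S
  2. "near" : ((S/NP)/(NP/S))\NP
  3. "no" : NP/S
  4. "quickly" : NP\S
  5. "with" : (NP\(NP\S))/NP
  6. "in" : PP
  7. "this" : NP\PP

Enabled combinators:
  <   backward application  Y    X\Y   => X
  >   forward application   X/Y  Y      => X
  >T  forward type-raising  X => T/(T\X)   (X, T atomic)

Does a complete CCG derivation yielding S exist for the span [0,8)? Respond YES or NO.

YES

[0,8] S   >
  [0,4] S/NP   >
    [0,3] (S/NP)/(NP/S)   <
      [0,2] NP   <
        [0,1] "that" : S
        [1,2] "bone" : NP\S
      [2,3] "near" : ((S/NP)/(NP/S))\NP
    [3,4] "no" : NP/S
  [4,8] NP   <
    [4,5] "quickly" : NP\S
    [5,8] NP\(NP\S)   >
      [5,6] "with" : (NP\(NP\S))/NP
      [6,8] NP   >
        [6,7] NP/(NP\PP)   >T
          [6,7] "in" : PP
        [7,8] "this" : NP\PP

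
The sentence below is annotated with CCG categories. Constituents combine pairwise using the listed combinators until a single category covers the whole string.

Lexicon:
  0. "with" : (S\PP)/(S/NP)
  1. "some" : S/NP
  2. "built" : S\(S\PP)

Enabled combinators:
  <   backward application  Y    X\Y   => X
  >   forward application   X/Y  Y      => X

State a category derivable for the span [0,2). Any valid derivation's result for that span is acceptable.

S\PP

[0,3] S   <
  [0,2] S\PP   >
    [0,1] "with" : (S\PP)/(S/NP)
    [1,2] "some" : S/NP
  [2,3] "built" : S\(S\PP)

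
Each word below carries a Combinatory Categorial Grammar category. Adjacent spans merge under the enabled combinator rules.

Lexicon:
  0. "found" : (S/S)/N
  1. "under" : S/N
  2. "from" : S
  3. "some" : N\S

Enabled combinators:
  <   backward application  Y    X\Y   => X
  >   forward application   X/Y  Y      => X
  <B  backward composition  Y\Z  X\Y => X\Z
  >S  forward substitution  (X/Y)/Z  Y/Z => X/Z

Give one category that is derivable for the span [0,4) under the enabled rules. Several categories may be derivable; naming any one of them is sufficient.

S

[0,4] S   >
  [0,2] S/N   >S
    [0,1] "found" : (S/S)/N
    [1,2] "under" : S/N
  [2,4] N   <
    [2,3] "from" : S
    [3,4] "some" : N\S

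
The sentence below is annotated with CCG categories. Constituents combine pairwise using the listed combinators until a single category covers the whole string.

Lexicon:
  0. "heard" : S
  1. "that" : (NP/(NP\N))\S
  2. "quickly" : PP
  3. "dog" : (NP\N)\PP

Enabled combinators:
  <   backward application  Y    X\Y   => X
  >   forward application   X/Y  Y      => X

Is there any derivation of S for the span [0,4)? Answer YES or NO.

NO

S (NP/(NP\N))\S PP (NP\N)\PP
CKY chart[0,4] = {NP}; S ∉ chart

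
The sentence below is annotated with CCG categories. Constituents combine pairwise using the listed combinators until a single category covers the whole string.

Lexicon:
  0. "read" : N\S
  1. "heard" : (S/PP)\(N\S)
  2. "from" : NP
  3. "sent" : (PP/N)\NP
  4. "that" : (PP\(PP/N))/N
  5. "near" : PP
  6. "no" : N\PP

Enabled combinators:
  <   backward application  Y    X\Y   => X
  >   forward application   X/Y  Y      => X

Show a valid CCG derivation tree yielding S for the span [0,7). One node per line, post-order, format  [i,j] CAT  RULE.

[0,1] N\S  lex  "read"
[1,2] (S/PP)\(N\S)  lex  "heard"
[0,2] S/PP  <  k=1
[2,3] NP  lex  "from"
[3,4] (PP/N)\NP  lex  "sent"
[2,4] PP/N  <  k=3
[4,5] (PP\(PP/N))/N  lex  "that"
[5,6] PP  lex  "near"
[6,7] N\PP  lex  "no"
[5,7] N  <  k=6
[4,7] PP\(PP/N)  >  k=5
[2,7] PP  <  k=4
[0,7] S  >  k=2

[0,7] S   >
  [0,2] S/PP   <
    [0,1] "read" : N\S
    [1,2] "heard" : (S/PP)\(N\S)
  [2,7] PP   <
    [2,4] PP/N   <
      [2,3] "from" : NP
      [3,4] "sent" : (PP/N)\NP
    [4,7] PP\(PP/N)   >
      [4,5] "that" : (PP\(PP/N))/N
      [5,7] N   <
        [5,6] "near" : PP
        [6,7] "no" : N\PP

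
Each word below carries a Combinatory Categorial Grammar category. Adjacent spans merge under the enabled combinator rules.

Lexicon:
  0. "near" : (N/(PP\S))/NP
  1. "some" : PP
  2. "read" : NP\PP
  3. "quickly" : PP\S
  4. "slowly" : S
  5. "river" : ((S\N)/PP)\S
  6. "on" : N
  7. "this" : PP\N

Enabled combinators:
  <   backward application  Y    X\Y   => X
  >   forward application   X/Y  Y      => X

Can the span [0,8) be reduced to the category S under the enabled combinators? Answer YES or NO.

[0,8] S   <
  [0,4] N   >
    [0,3] N/(PP\S)   >
      [0,1] "near" : (N/(PP\S))/NP
      [1,3] NP   <
        [1,2] "some" : PP
        [2,3] "read" : NP\PP
    [3,4] "quickly" : PP\S
  [4,8] S\N   >
    [4,6] (S\N)/PP   <
      [4,5] "slowly" : S
      [5,6] "river" : ((S\N)/PP)\S
    [6,8] PP   <
      [6,7] "on" : N
      [7,8] "this" : PP\N

YES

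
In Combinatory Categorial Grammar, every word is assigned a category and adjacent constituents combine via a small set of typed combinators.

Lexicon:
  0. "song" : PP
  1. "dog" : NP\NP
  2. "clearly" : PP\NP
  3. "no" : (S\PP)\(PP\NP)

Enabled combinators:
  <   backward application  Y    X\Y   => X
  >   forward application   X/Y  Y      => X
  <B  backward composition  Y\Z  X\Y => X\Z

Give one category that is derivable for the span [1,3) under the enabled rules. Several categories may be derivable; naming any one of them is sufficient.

[0,4] S   <
  [0,1] "song" : PP
  [1,4] S\PP   <
    [1,3] PP\NP   <B
      [1,2] "dog" : NP\NP
      [2,3] "clearly" : PP\NP
    [3,4] "no" : (S\PP)\(PP\NP)

PP\NP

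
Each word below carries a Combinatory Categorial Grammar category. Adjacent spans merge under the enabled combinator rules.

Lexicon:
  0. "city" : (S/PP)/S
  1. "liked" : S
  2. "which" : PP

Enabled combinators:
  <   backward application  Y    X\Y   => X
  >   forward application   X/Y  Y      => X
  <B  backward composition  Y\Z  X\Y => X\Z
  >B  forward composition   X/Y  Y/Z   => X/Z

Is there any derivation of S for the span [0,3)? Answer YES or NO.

[0,3] S   >
  [0,2] S/PP   >
    [0,1] "city" : (S/PP)/S
    [1,2] "liked" : S
  [2,3] "which" : PP

YES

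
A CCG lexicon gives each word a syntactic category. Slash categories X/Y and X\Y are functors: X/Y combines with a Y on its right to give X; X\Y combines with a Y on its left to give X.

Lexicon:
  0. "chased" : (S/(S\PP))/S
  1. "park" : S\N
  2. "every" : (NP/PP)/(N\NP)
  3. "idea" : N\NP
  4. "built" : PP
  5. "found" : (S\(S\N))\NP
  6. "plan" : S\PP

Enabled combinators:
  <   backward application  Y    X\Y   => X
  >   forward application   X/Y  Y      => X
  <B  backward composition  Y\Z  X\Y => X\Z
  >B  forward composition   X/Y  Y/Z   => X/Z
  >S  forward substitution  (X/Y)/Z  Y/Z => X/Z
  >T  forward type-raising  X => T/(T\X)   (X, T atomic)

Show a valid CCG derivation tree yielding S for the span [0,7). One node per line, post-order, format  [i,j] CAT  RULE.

[0,1] (S/(S\PP))/S  lex  "chased"
[1,2] S\N  lex  "park"
[2,3] (NP/PP)/(N\NP)  lex  "every"
[3,4] N\NP  lex  "idea"
[2,4] NP/PP  >  k=3
[4,5] PP  lex  "built"
[2,5] NP  >  k=4
[5,6] (S\(S\N))\NP  lex  "found"
[2,6] S\(S\N)  <  k=5
[1,6] S  <  k=2
[0,6] S/(S\PP)  >  k=1
[6,7] S\PP  lex  "plan"
[0,7] S  >  k=6

[0,7] S   >
  [0,6] S/(S\PP)   >
    [0,1] "chased" : (S/(S\PP))/S
    [1,6] S   <
      [1,2] "park" : S\N
      [2,6] S\(S\N)   <
        [2,5] NP   >
          [2,4] NP/PP   >
            [2,3] "every" : (NP/PP)/(N\NP)
            [3,4] "idea" : N\NP
          [4,5] "built" : PP
        [5,6] "found" : (S\(S\N))\NP
  [6,7] "plan" : S\PP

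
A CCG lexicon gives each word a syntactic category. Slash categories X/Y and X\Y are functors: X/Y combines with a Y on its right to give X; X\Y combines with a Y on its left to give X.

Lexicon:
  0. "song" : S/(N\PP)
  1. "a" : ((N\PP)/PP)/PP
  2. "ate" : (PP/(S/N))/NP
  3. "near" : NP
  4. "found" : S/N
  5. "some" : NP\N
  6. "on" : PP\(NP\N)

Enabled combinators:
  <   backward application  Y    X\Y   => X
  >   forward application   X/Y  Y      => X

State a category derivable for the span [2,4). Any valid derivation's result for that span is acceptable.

[0,7] S   >
  [0,1] "song" : S/(N\PP)
  [1,7] N\PP   >
    [1,5] (N\PP)/PP   >
      [1,2] "a" : ((N\PP)/PP)/PP
      [2,5] PP   >
        [2,4] PP/(S/N)   >
          [2,3] "ate" : (PP/(S/N))/NP
          [3,4] "near" : NP
        [4,5] "found" : S/N
    [5,7] PP   <
      [5,6] "some" : NP\N
      [6,7] "on" : PP\(NP\N)

PP/(S/N)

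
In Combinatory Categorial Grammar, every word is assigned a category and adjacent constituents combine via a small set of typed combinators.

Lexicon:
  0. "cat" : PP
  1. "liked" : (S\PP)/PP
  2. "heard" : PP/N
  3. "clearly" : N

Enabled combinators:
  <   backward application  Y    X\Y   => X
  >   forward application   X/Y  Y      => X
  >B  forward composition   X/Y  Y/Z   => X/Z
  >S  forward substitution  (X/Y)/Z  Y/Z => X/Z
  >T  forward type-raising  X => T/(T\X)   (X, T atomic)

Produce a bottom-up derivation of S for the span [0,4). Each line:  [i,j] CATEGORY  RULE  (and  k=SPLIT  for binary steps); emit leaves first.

[0,4] S   <
  [0,1] "cat" : PP
  [1,4] S\PP   >
    [1,2] "liked" : (S\PP)/PP
    [2,4] PP   >
      [2,3] "heard" : PP/N
      [3,4] "clearly" : N

[0,1] PP  lex  "cat"
[1,2] (S\PP)/PP  lex  "liked"
[2,3] PP/N  lex  "heard"
[3,4] N  lex  "clearly"
[2,4] PP  >  k=3
[1,4] S\PP  >  k=2
[0,4] S  <  k=1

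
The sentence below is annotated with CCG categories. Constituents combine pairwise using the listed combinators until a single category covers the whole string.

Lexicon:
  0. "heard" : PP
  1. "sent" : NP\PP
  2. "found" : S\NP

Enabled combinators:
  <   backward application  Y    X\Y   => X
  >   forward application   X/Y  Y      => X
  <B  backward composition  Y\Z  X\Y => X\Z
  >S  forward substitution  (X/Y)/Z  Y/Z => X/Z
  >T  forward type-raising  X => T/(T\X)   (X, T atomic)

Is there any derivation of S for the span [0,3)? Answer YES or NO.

YES

[0,3] S   <
  [0,1] "heard" : PP
  [1,3] S\PP   <B
    [1,2] "sent" : NP\PP
    [2,3] "found" : S\NP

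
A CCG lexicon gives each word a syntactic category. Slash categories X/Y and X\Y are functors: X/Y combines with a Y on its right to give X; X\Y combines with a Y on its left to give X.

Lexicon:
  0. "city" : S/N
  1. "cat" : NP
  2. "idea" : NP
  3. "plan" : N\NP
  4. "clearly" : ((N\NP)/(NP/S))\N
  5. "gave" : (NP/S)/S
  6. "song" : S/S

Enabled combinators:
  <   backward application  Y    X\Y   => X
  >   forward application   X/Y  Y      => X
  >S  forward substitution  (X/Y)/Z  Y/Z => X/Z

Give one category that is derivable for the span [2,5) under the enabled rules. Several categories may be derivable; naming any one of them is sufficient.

[0,7] S   >
  [0,1] "city" : S/N
  [1,7] N   <
    [1,2] "cat" : NP
    [2,7] N\NP   >
      [2,5] (N\NP)/(NP/S)   <
        [2,4] N   <
          [2,3] "idea" : NP
          [3,4] "plan" : N\NP
        [4,5] "clearly" : ((N\NP)/(NP/S))\N
      [5,7] NP/S   >S
        [5,6] "gave" : (NP/S)/S
        [6,7] "song" : S/S

(N\NP)/(NP/S)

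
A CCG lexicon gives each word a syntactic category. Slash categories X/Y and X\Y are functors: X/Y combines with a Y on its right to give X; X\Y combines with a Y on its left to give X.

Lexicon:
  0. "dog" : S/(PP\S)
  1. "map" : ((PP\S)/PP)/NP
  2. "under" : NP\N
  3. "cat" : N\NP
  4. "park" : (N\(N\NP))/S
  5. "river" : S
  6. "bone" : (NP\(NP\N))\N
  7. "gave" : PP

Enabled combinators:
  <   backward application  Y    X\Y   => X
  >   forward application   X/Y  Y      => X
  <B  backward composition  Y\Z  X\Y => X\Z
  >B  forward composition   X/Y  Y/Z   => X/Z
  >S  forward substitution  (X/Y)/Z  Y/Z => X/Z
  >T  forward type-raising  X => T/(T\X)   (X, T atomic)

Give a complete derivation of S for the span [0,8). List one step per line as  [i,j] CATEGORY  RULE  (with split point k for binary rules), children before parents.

[0,1] S/(PP\S)  lex  "dog"
[1,2] ((PP\S)/PP)/NP  lex  "map"
[2,3] NP\N  lex  "under"
[3,4] N\NP  lex  "cat"
[4,5] (N\(N\NP))/S  lex  "park"
[5,6] S  lex  "river"
[4,6] N\(N\NP)  >  k=5
[3,6] N  <  k=4
[6,7] (NP\(NP\N))\N  lex  "bone"
[3,7] NP\(NP\N)  <  k=6
[2,7] NP  <  k=3
[1,7] (PP\S)/PP  >  k=2
[7,8] PP  lex  "gave"
[1,8] PP\S  >  k=7
[0,8] S  >  k=1

[0,8] S   >
  [0,1] "dog" : S/(PP\S)
  [1,8] PP\S   >
    [1,7] (PP\S)/PP   >
      [1,2] "map" : ((PP\S)/PP)/NP
      [2,7] NP   <
        [2,3] "under" : NP\N
        [3,7] NP\(NP\N)   <
          [3,6] N   <
            [3,4] "cat" : N\NP
            [4,6] N\(N\NP)   >
              [4,5] "park" : (N\(N\NP))/S
              [5,6] "river" : S
          [6,7] "bone" : (NP\(NP\N))\N
    [7,8] "gave" : PP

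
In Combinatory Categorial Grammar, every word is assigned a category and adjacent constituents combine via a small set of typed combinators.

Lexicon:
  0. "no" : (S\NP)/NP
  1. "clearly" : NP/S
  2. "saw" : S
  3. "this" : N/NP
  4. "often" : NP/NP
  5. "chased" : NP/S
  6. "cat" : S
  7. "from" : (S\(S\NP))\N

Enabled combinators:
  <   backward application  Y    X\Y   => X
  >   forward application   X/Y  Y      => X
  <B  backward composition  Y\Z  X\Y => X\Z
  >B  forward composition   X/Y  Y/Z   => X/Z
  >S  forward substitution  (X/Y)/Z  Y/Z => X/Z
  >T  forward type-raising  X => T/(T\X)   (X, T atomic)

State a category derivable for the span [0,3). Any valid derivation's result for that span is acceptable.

S\NP

[0,8] S   <
  [0,3] S\NP   >
    [0,1] "no" : (S\NP)/NP
    [1,3] NP   >
      [1,2] "clearly" : NP/S
      [2,3] "saw" : S
  [3,8] S\(S\NP)   <
    [3,7] N   >
      [3,6] N/S   >B
        [3,4] "this" : N/NP
        [4,6] NP/S   >B
          [4,5] "often" : NP/NP
          [5,6] "chased" : NP/S
      [6,7] "cat" : S
    [7,8] "from" : (S\(S\NP))\N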